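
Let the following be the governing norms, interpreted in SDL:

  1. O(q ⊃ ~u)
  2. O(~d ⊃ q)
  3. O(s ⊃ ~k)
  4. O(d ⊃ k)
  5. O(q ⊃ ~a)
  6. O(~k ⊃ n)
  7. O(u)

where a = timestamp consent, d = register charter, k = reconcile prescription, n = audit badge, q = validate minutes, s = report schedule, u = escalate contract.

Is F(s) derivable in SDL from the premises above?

From premise 7 we have O(u).
Premise 1, O(q ⊃ ~u), contraposes to O(u ⊃ ~q); with O(u) we get O(~q).
Premise 2, O(~d ⊃ q), contraposes to O(~q ⊃ d); with O(~q) we get O(d).
With premise 4, O(d ⊃ k), the K-axiom yields O(k).
Premise 3, O(s ⊃ ~k), contraposes to O(k ⊃ ~s); with O(k) we get O(~s).
Premises 5, 6 do not contribute to this derivation.
So O(~s) holds, i.e. F(s). The claim follows.

Yes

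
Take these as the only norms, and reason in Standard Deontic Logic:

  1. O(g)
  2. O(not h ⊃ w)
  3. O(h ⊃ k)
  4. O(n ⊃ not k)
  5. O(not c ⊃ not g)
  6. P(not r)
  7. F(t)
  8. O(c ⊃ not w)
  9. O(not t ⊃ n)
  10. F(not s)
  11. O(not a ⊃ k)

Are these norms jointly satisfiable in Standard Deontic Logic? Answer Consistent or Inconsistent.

From premise 1 we have O(g).
Premise 5, O(not c ⊃ not g), contraposes to O(g ⊃ c); with O(g) we get O(c).
Premise 8 is O(c ⊃ not w); since O(c), deontic closure gives O(not w).
Premise 2 is O(not h ⊃ w); contrapositively O(not w ⊃ h). Since O(not w) holds, K gives O(h).
Premise 3 is O(h ⊃ k); since O(h), deontic closure gives O(k).
Premise 4 is O(n ⊃ not k); contrapositively O(k ⊃ not n). Since O(k) holds, K gives O(not n).
Premise 9, O(not t ⊃ n), contraposes to O(not n ⊃ t); with O(not n) we get O(t).
Yet premise 7 is F(t), i.e. O(not t).
We now have both O(t) and O(not t) — t is simultaneously obligatory and forbidden, violating the D-axiom.

Inconsistent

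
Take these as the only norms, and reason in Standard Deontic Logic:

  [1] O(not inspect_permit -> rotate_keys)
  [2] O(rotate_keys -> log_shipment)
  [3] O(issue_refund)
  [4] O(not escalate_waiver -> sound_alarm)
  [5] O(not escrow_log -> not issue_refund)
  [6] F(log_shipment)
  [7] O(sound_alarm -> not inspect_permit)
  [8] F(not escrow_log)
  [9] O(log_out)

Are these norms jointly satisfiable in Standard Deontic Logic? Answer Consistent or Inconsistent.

Premise 5 is O(not escrow_log -> not issue_refund), but O(not escrow_log) is not derivable from the premises, so it does not yield O(not issue_refund).
So O(not issue_refund) is not derivable, and the apparent clash with O(issue_refund) does not arise.
A world satisfying every obligation exists (e.g. escalate_waiver=true, escrow_log=true, inspect_permit=true, issue_refund=true, log_out=true, log_shipment=false, rotate_keys=false, sound_alarm=false); no atom is both obligatory and forbidden, so the set is consistent.

Consistent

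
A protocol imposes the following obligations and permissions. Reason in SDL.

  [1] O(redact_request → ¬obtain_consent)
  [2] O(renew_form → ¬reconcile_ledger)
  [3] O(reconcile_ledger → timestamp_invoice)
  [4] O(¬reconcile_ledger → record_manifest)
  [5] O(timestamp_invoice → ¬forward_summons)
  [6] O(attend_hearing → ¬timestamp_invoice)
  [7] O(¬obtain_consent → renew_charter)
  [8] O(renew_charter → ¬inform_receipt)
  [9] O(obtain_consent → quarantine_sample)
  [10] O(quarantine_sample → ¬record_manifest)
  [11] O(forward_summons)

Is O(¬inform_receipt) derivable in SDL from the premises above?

Premise 11 states O(forward_summons) outright.
Premise 5 is O(timestamp_invoice → ¬forward_summons); contrapositively O(forward_summons → ¬timestamp_invoice). Since O(forward_summons) holds, K gives O(¬timestamp_invoice).
Premise 3 is O(reconcile_ledger → timestamp_invoice); contrapositively O(¬timestamp_invoice → ¬reconcile_ledger). Since O(¬timestamp_invoice) holds, K gives O(¬reconcile_ledger).
Applying K to premise 4 (O(¬reconcile_ledger → record_manifest)) and O(¬reconcile_ledger) yields O(record_manifest).
The contrapositive of premise 10 (O(quarantine_sample → ¬record_manifest)) is O(record_manifest → ¬quarantine_sample), and O(record_manifest) is already established, so O(¬quarantine_sample).
Premise 9, O(obtain_consent → quarantine_sample), contraposes to O(¬quarantine_sample → ¬obtain_consent); with O(¬quarantine_sample) we get O(¬obtain_consent).
With premise 7, O(¬obtain_consent → renew_charter), the K-axiom yields O(renew_charter).
Applying K to premise 8 (O(renew_charter → ¬inform_receipt)) and O(renew_charter) yields O(¬inform_receipt).
Premises 1, 2, 6 do not contribute to this derivation.
So O(¬inform_receipt) follows.

Yes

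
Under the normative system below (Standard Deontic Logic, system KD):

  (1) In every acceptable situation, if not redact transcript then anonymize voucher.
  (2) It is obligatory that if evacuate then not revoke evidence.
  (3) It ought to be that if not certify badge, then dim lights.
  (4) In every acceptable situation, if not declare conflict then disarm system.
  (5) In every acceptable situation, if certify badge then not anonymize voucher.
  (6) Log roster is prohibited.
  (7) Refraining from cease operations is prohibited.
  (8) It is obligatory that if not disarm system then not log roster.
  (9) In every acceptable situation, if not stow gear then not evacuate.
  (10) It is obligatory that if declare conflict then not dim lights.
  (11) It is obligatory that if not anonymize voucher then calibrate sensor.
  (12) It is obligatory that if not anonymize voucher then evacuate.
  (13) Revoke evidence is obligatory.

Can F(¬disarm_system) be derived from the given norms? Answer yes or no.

From premise 13 we have O(revoke_evidence).
Premise 2, O(evacuate → ¬revoke_evidence), contraposes to O(revoke_evidence → ¬evacuate); with O(revoke_evidence) we get O(¬evacuate).
The contrapositive of premise 12 (O(¬anonymize_voucher → evacuate)) is O(¬evacuate → anonymize_voucher), and O(¬evacuate) is already established, so O(anonymize_voucher).
The contrapositive of premise 5 (O(certify_badge → ¬anonymize_voucher)) is O(anonymize_voucher → ¬certify_badge), and O(anonymize_voucher) is already established, so O(¬certify_badge).
Premise 3 is O(¬certify_badge → dim_lights); since O(¬certify_badge), deontic closure gives O(dim_lights).
Premise 10, O(declare_conflict → ¬dim_lights), contraposes to O(dim_lights → ¬declare_conflict); with O(dim_lights) we get O(¬declare_conflict).
Applying K to premise 4 (O(¬declare_conflict → disarm_system)) and O(¬declare_conflict) yields O(disarm_system).
Premises 1, 6, 7, 8, 9, 11 do not contribute to this derivation.
So O(disarm_system) holds, i.e. F(¬disarm_system). The claim follows.

Yes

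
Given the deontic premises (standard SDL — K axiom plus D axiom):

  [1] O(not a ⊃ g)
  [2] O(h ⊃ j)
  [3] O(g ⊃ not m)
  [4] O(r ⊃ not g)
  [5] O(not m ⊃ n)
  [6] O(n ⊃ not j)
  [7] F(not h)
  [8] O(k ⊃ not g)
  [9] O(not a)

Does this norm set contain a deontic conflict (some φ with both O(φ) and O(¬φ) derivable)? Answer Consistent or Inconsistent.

F(not h) at premise 7 means O(h).
Applying K to premise 2 (O(h ⊃ j)) and O(h) yields O(j).
The contrapositive of premise 6 (O(n ⊃ not j)) is O(j ⊃ not n), and O(j) is already established, so O(not n).
The contrapositive of premise 5 (O(not m ⊃ n)) is O(not n ⊃ m), and O(not n) is already established, so O(m).
The contrapositive of premise 3 (O(g ⊃ not m)) is O(m ⊃ not g), and O(m) is already established, so O(not g).
Premise 1, O(not a ⊃ g), contraposes to O(not g ⊃ a); with O(not g) we get O(a).
Yet premise 9 states O(not a).
We now have both O(a) and O(not a) — a is simultaneously obligatory and forbidden, violating the D-axiom.

Inconsistent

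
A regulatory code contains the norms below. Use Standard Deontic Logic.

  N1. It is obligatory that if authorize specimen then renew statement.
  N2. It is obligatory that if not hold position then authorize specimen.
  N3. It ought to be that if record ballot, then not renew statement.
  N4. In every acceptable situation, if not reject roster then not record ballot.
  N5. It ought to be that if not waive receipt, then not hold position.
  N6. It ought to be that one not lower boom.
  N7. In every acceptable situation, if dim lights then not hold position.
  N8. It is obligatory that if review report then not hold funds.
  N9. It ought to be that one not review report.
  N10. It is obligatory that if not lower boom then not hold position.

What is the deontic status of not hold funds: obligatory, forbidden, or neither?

Neither

Premise 8 is O(review_report → ¬hold_funds), but O(review_report) is not derivable from the premises, so it does not yield O(¬hold_funds).
No premise or chain of K-axiom applications forces O(¬hold_funds), and none forces O(hold_funds). So ¬hold_funds is neither obligatory nor forbidden under these norms.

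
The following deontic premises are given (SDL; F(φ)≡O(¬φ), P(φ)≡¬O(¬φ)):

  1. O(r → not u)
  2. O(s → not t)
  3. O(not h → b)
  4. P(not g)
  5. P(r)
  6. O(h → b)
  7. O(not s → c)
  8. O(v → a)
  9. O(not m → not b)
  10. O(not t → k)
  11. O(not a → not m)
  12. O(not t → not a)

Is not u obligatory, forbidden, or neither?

Neither

Premise 1 is O(r → not u), but O(r) is not derivable from the premises (the permission P(r) asserts only not O(not r), not O(r)), so it does not yield O(not u).
No premise or chain of K-axiom applications forces O(not u), and none forces O(u). So not u is neither obligatory nor forbidden under these norms.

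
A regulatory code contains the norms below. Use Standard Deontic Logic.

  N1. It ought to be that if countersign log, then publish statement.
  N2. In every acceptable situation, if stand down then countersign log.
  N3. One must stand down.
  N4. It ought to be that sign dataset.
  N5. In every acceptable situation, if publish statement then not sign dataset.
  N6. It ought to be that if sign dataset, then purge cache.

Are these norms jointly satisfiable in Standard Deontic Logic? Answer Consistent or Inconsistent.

From premise 3 we have O(stand_down).
From O(stand_down) and premise 2, O(stand_down → countersign_log), we obtain O(countersign_log).
From O(countersign_log) and premise 1, O(countersign_log → publish_statement), we obtain O(publish_statement).
Premise 5 is O(publish_statement → ¬sign_dataset); since O(publish_statement), deontic closure gives O(¬sign_dataset).
Yet premise 4 states O(sign_dataset).
We now have both O(¬sign_dataset) and O(sign_dataset) — sign_dataset is simultaneously obligatory and forbidden, violating the D-axiom.

Inconsistent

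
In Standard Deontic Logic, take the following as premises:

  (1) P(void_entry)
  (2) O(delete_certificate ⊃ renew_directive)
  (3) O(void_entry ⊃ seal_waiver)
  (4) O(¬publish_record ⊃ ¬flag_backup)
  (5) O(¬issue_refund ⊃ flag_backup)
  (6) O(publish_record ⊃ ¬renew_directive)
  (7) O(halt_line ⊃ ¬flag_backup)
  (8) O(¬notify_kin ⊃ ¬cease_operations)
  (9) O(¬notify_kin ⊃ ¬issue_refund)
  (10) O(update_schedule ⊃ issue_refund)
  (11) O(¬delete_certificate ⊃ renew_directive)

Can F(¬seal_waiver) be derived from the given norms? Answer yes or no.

Premise 3 is O(void_entry ⊃ seal_waiver), but O(void_entry) is not derivable from the premises (the permission P(void_entry) asserts only ¬O(¬void_entry), not O(void_entry)), so it does not yield O(seal_waiver).
No other premise forces O(seal_waiver). An ideal world satisfying every premise can still have ¬seal_waiver true, so F(¬seal_waiver) is not derivable.

No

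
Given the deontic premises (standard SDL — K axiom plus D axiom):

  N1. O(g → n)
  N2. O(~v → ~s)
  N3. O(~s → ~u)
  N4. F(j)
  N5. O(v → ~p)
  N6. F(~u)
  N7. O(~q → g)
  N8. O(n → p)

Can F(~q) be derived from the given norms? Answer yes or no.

F(~u) at premise 6 means O(u).
Premise 3, O(~s → ~u), contraposes to O(u → s); with O(u) we get O(s).
The contrapositive of premise 2 (O(~v → ~s)) is O(s → v), and O(s) is already established, so O(v).
With premise 5, O(v → ~p), the K-axiom yields O(~p).
Premise 8 is O(n → p); contrapositively O(~p → ~n). Since O(~p) holds, K gives O(~n).
Premise 1 is O(g → n); contrapositively O(~n → ~g). Since O(~n) holds, K gives O(~g).
Premise 7 is O(~q → g); contrapositively O(~g → q). Since O(~g) holds, K gives O(q).
Premise 4 does not contribute to this derivation.
So O(q) holds, i.e. F(~q). The claim follows.

Yes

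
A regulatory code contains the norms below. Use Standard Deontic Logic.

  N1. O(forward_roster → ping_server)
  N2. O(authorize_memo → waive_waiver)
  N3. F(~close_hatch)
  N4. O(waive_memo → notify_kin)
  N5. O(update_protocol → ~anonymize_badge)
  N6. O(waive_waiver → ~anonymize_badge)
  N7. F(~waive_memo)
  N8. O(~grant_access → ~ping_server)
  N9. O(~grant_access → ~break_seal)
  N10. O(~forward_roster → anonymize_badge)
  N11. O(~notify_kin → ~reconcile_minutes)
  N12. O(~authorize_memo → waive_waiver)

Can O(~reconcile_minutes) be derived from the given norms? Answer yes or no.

No

Premise 11 is O(~notify_kin → ~reconcile_minutes), but O(~notify_kin) is not derivable from the premises, so it does not yield O(~reconcile_minutes).
No other premise forces O(~reconcile_minutes). An ideal world satisfying every premise can still have ~reconcile_minutes false, so O(~reconcile_minutes) is not derivable.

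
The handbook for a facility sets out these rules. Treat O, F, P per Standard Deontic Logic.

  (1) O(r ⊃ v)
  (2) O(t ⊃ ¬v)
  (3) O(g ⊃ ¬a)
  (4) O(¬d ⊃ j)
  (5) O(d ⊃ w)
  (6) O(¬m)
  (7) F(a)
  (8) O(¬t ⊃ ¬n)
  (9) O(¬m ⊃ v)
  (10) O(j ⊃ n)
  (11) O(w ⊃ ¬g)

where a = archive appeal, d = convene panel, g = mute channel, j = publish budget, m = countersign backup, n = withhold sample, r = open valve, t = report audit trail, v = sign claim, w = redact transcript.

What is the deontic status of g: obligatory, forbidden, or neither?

Premise 6 gives O(¬m).
Premise 9 is O(¬m ⊃ v); since O(¬m), deontic closure gives O(v).
The contrapositive of premise 2 (O(t ⊃ ¬v)) is O(v ⊃ ¬t), and O(v) is already established, so O(¬t).
Premise 8 is O(¬t ⊃ ¬n); since O(¬t), deontic closure gives O(¬n).
Premise 10, O(j ⊃ n), contraposes to O(¬n ⊃ ¬j); with O(¬n) we get O(¬j).
Premise 4, O(¬d ⊃ j), contraposes to O(¬j ⊃ d); with O(¬j) we get O(d).
With premise 5, O(d ⊃ w), the K-axiom yields O(w).
With premise 11, O(w ⊃ ¬g), the K-axiom yields O(¬g).
Premises 1, 3, 7 do not contribute to this derivation.
Thus O(¬g), which is F(g): g is forbidden.

Forbidden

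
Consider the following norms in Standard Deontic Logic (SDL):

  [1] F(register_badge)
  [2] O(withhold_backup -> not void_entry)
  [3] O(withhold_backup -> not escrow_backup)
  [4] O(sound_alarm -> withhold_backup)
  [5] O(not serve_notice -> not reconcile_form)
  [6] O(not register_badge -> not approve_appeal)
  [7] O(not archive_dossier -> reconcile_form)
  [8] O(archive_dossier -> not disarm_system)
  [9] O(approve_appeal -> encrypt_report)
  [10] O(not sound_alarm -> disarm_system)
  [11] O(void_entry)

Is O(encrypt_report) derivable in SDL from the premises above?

No

Premise 9 is O(approve_appeal -> encrypt_report), but O(approve_appeal) is not derivable from the premises, so it does not yield O(encrypt_report).
No other premise forces O(encrypt_report). An ideal world satisfying every premise can still have encrypt_report false, so O(encrypt_report) is not derivable.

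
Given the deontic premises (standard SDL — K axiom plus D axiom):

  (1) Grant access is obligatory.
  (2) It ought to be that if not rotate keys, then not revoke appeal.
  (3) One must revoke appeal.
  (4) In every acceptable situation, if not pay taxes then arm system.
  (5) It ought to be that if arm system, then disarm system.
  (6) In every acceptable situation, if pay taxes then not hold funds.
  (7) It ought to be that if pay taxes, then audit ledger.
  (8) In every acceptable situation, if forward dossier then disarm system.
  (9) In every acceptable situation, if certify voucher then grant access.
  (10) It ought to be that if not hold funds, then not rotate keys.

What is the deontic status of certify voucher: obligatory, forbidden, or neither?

Neither

Premise 9 is O(certify_voucher → grant_access); even if O(grant_access) held, inferring O(certify_voucher) would be affirming the consequent — invalid.
No premise or chain of K-axiom applications forces O(certify_voucher), and none forces O(¬certify_voucher). So certify_voucher is neither obligatory nor forbidden under these norms.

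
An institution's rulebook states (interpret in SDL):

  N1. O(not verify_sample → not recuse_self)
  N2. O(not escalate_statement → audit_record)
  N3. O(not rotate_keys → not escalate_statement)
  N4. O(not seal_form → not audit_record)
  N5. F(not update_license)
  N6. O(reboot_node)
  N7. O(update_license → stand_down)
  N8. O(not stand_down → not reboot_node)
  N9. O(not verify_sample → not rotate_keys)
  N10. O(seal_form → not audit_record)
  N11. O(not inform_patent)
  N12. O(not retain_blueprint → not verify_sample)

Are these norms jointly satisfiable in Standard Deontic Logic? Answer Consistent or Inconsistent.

Premise 8 is O(not stand_down → not reboot_node), but O(not stand_down) is not derivable from the premises, so it does not yield O(not reboot_node).
So O(not reboot_node) is not derivable, and the apparent clash with O(reboot_node) does not arise.
A world satisfying every obligation exists (e.g. audit_record=false, escalate_statement=true, inform_patent=false, reboot_node=true, recuse_self=false, retain_blueprint=true, rotate_keys=true, seal_form=false, stand_down=true, update_license=true, verify_sample=true); no atom is both obligatory and forbidden, so the set is consistent.

Consistent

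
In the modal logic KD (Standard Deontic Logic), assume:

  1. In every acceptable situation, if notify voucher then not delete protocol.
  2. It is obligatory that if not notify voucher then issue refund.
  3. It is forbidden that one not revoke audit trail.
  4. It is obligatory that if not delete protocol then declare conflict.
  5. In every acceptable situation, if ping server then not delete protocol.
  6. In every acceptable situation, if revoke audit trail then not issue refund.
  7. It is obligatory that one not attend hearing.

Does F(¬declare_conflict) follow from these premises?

Yes

F(¬revoke_audit_trail) at premise 3 means O(revoke_audit_trail).
With premise 6, O(revoke_audit_trail → ¬issue_refund), the K-axiom yields O(¬issue_refund).
Premise 2 is O(¬notify_voucher → issue_refund); contrapositively O(¬issue_refund → notify_voucher). Since O(¬issue_refund) holds, K gives O(notify_voucher).
With premise 1, O(notify_voucher → ¬delete_protocol), the K-axiom yields O(¬delete_protocol).
Applying K to premise 4 (O(¬delete_protocol → declare_conflict)) and O(¬delete_protocol) yields O(declare_conflict).
Premises 5, 7 do not contribute to this derivation.
So O(declare_conflict) holds, i.e. F(¬declare_conflict). The claim follows.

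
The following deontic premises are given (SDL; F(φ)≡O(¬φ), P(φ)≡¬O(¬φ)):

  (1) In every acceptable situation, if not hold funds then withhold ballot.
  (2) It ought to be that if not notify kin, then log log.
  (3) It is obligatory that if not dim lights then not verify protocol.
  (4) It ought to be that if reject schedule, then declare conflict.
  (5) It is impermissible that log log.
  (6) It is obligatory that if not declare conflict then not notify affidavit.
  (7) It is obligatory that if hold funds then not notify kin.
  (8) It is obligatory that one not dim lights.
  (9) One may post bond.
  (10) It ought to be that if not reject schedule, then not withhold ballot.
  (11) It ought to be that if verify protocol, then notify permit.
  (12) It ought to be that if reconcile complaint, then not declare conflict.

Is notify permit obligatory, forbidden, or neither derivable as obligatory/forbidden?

Premise 11 is O(verify_protocol → notify_permit), but O(verify_protocol) is not derivable from the premises, so it does not yield O(notify_permit).
No premise or chain of K-axiom applications forces O(notify_permit), and none forces O(¬notify_permit). So notify_permit is neither obligatory nor forbidden under these norms.

Neither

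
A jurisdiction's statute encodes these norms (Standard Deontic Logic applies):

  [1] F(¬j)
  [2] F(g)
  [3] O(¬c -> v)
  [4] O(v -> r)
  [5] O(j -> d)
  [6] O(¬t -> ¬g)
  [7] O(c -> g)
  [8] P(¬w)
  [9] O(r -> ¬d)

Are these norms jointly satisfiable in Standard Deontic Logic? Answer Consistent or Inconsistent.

F(g) at premise 2 means O(¬g).
Premise 7 is O(c -> g); contrapositively O(¬g -> ¬c). Since O(¬g) holds, K gives O(¬c).
From O(¬c) and premise 3, O(¬c -> v), we obtain O(v).
With premise 4, O(v -> r), the K-axiom yields O(r).
Applying K to premise 9 (O(r -> ¬d)) and O(r) yields O(¬d).
The contrapositive of premise 5 (O(j -> d)) is O(¬d -> ¬j), and O(¬d) is already established, so O(¬j).
However, F(¬j) at premise 1 amounts to O(j).
We now have both O(¬j) and O(j) — j is simultaneously obligatory and forbidden, violating the D-axiom.

Inconsistent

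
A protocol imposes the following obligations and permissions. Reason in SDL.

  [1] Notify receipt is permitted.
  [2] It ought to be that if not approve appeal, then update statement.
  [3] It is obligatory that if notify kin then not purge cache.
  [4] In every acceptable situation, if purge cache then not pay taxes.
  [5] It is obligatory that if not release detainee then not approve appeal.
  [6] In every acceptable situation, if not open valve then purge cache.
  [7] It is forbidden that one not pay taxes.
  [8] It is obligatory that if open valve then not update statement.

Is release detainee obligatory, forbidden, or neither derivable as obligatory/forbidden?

Premise 7 is F(¬pay_taxes), i.e. O(pay_taxes).
Premise 4, O(purge_cache → ¬pay_taxes), contraposes to O(pay_taxes → ¬purge_cache); with O(pay_taxes) we get O(¬purge_cache).
Premise 6 is O(¬open_valve → purge_cache); contrapositively O(¬purge_cache → open_valve). Since O(¬purge_cache) holds, K gives O(open_valve).
Premise 8 is O(open_valve → ¬update_statement); since O(open_valve), deontic closure gives O(¬update_statement).
Premise 2, O(¬approve_appeal → update_statement), contraposes to O(¬update_statement → approve_appeal); with O(¬update_statement) we get O(approve_appeal).
Premise 5 is O(¬release_detainee → ¬approve_appeal); contrapositively O(approve_appeal → release_detainee). Since O(approve_appeal) holds, K gives O(release_detainee).
Premises 1, 3 do not contribute to this derivation.
Hence release_detainee is obligatory.

Obligatory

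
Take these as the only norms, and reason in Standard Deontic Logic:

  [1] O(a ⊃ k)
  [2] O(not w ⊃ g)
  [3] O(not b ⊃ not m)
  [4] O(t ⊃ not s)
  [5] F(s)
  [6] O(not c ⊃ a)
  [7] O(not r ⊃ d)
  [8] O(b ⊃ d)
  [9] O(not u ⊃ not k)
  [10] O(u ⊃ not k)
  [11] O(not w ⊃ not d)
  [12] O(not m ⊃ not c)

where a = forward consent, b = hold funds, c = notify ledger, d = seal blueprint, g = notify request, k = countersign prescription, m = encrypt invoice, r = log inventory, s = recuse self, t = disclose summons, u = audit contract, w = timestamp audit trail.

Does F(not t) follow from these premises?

No

Premise 4 is O(t ⊃ not s); even if O(not s) held, inferring O(t) would be affirming the consequent — invalid.
No other premise forces O(t). An ideal world satisfying every premise can still have not t true, so F(not t) is not derivable.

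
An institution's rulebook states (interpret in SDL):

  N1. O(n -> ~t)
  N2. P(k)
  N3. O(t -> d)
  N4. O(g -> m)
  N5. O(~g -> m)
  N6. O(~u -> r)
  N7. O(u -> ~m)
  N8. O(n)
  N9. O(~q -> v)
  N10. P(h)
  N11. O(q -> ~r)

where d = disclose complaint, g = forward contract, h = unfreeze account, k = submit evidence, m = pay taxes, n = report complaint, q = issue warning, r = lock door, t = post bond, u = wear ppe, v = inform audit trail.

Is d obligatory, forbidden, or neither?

Neither

Premise 3 is O(t -> d), but O(t) is not derivable from the premises, so it does not yield O(d).
No premise or chain of K-axiom applications forces O(d), and none forces O(~d). So d is neither obligatory nor forbidden under these norms.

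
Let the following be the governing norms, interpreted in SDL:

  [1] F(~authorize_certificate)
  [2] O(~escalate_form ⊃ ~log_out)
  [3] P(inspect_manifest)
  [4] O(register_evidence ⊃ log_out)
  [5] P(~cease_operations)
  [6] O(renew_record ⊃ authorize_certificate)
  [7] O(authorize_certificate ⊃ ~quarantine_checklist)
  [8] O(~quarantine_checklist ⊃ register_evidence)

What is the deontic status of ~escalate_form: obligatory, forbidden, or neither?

F(~authorize_certificate) at premise 1 means O(authorize_certificate).
From O(authorize_certificate) and premise 7, O(authorize_certificate ⊃ ~quarantine_checklist), we obtain O(~quarantine_checklist).
Premise 8 is O(~quarantine_checklist ⊃ register_evidence); since O(~quarantine_checklist), deontic closure gives O(register_evidence).
From O(register_evidence) and premise 4, O(register_evidence ⊃ log_out), we obtain O(log_out).
The contrapositive of premise 2 (O(~escalate_form ⊃ ~log_out)) is O(log_out ⊃ escalate_form), and O(log_out) is already established, so O(escalate_form).
Premises 3, 5, 6 do not contribute to this derivation.
Thus O(escalate_form), which is F(~escalate_form): ~escalate_form is forbidden.

Forbidden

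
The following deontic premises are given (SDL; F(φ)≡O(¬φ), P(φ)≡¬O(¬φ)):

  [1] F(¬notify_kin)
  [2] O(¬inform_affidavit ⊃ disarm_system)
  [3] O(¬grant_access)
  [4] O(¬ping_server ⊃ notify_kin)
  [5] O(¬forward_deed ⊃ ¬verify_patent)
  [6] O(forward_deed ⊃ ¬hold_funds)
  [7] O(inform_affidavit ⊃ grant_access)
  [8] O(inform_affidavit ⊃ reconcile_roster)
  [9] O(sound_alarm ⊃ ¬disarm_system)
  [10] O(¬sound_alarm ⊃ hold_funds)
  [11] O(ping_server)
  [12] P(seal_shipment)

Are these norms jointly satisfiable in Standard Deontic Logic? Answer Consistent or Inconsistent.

Premise 4 is O(¬ping_server ⊃ notify_kin); even if O(notify_kin) held, inferring O(¬ping_server) would be affirming the consequent — invalid.
So O(¬ping_server) is not derivable, and the apparent clash with O(ping_server) does not arise.
A world satisfying every obligation exists (e.g. disarm_system=true, forward_deed=false, grant_access=false, hold_funds=true, inform_affidavit=false, notify_kin=true, ping_server=true, reconcile_roster=false, seal_shipment=false, sound_alarm=false, verify_patent=false); no atom is both obligatory and forbidden, so the set is consistent.

Consistent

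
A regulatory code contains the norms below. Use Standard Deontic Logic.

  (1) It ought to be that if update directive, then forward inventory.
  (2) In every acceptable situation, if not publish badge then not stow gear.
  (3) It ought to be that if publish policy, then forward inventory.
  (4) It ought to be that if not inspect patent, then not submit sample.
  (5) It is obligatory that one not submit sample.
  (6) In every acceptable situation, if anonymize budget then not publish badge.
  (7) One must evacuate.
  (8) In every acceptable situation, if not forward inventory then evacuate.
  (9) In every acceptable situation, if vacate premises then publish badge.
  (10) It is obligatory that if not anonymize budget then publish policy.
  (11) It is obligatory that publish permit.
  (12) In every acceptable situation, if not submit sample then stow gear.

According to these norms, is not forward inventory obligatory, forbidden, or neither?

Forbidden

From premise 5 we have O(¬submit_sample).
With premise 12, O(¬submit_sample → stow_gear), the K-axiom yields O(stow_gear).
Premise 2 is O(¬publish_badge → ¬stow_gear); contrapositively O(stow_gear → publish_badge). Since O(stow_gear) holds, K gives O(publish_badge).
Premise 6 is O(anonymize_budget → ¬publish_badge); contrapositively O(publish_badge → ¬anonymize_budget). Since O(publish_badge) holds, K gives O(¬anonymize_budget).
With premise 10, O(¬anonymize_budget → publish_policy), the K-axiom yields O(publish_policy).
Premise 3 is O(publish_policy → forward_inventory); since O(publish_policy), deontic closure gives O(forward_inventory).
Premises 1, 4, 7, 8, 9, 11 do not contribute to this derivation.
Thus O(forward_inventory), which is F(¬forward_inventory): ¬forward_inventory is forbidden.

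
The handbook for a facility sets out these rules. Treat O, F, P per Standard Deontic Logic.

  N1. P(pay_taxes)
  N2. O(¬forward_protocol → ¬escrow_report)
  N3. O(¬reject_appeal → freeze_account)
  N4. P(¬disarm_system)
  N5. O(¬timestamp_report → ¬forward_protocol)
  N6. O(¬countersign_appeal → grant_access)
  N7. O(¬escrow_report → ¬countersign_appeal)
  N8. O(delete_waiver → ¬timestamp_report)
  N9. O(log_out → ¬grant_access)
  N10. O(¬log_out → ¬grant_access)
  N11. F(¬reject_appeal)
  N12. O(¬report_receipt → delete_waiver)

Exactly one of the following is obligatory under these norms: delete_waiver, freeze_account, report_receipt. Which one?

Premises 10 and 9 are O(¬log_out → ¬grant_access) and O(log_out → ¬grant_access); every ideal world satisfies ¬log_out or log_out, so in either case ¬grant_access holds — hence O(¬grant_access).
Premise 6, O(¬countersign_appeal → grant_access), contraposes to O(¬grant_access → countersign_appeal); with O(¬grant_access) we get O(countersign_appeal).
Premise 7 is O(¬escrow_report → ¬countersign_appeal); contrapositively O(countersign_appeal → escrow_report). Since O(countersign_appeal) holds, K gives O(escrow_report).
Premise 2 is O(¬forward_protocol → ¬escrow_report); contrapositively O(escrow_report → forward_protocol). Since O(escrow_report) holds, K gives O(forward_protocol).
The contrapositive of premise 5 (O(¬timestamp_report → ¬forward_protocol)) is O(forward_protocol → timestamp_report), and O(forward_protocol) is already established, so O(timestamp_report).
Premise 8 is O(delete_waiver → ¬timestamp_report); contrapositively O(timestamp_report → ¬delete_waiver). Since O(timestamp_report) holds, K gives O(¬delete_waiver).
Premise 12, O(¬report_receipt → delete_waiver), contraposes to O(¬delete_waiver → report_receipt); with O(¬delete_waiver) we get O(report_receipt).
So O(report_receipt) holds — report_receipt is obligatory. None of the other listed options is made obligatory by any chain of premises.

report_receipt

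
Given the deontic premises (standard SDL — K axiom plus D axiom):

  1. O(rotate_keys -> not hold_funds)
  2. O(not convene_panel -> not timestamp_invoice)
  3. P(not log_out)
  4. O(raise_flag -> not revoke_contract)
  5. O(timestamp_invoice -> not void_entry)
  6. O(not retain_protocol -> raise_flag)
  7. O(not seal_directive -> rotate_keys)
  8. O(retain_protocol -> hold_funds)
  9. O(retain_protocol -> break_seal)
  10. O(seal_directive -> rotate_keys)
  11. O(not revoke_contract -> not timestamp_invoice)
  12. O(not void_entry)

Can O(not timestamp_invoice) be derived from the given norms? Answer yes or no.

Yes

Premises 7 and 10 cover both cases: O(not seal_directive -> rotate_keys) and O(seal_directive -> rotate_keys). Since not seal_directive ∨ seal_directive is a tautology, O(rotate_keys) follows.
With premise 1, O(rotate_keys -> not hold_funds), the K-axiom yields O(not hold_funds).
Premise 8 is O(retain_protocol -> hold_funds); contrapositively O(not hold_funds -> not retain_protocol). Since O(not hold_funds) holds, K gives O(not retain_protocol).
Premise 6 is O(not retain_protocol -> raise_flag); since O(not retain_protocol), deontic closure gives O(raise_flag).
Applying K to premise 4 (O(raise_flag -> not revoke_contract)) and O(raise_flag) yields O(not revoke_contract).
From O(not revoke_contract) and premise 11, O(not revoke_contract -> not timestamp_invoice), we obtain O(not timestamp_invoice).
Premises 2, 3, 5, 9, 12 do not contribute to this derivation.
So O(not timestamp_invoice) follows.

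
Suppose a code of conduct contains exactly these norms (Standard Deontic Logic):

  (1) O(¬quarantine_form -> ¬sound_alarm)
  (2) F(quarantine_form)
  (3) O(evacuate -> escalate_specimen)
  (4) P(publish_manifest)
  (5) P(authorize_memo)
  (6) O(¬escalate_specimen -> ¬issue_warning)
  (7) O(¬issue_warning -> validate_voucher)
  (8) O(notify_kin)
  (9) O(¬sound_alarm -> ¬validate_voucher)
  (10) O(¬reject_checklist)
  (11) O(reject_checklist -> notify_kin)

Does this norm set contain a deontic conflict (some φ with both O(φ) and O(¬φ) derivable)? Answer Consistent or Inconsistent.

Premise 11 is O(reject_checklist -> notify_kin); even if O(notify_kin) held, inferring O(reject_checklist) would be affirming the consequent — invalid.
So O(reject_checklist) is not derivable, and the apparent clash with O(¬reject_checklist) does not arise.
A world satisfying every obligation exists (e.g. authorize_memo=false, escalate_specimen=true, evacuate=false, issue_warning=true, notify_kin=true, publish_manifest=false, quarantine_form=false, reject_checklist=false, sound_alarm=false, validate_voucher=false); no atom is both obligatory and forbidden, so the set is consistent.

Consistent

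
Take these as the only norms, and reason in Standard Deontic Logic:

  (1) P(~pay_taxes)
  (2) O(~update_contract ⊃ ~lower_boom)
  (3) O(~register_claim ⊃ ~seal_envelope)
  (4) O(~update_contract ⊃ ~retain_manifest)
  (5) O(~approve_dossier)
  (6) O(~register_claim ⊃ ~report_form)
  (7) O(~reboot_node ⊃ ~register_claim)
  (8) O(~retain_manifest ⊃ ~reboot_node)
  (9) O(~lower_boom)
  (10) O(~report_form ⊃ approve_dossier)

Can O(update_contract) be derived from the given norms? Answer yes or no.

Yes

From premise 5 we have O(~approve_dossier).
Premise 10 is O(~report_form ⊃ approve_dossier); contrapositively O(~approve_dossier ⊃ report_form). Since O(~approve_dossier) holds, K gives O(report_form).
Premise 6, O(~register_claim ⊃ ~report_form), contraposes to O(report_form ⊃ register_claim); with O(report_form) we get O(register_claim).
Premise 7 is O(~reboot_node ⊃ ~register_claim); contrapositively O(register_claim ⊃ reboot_node). Since O(register_claim) holds, K gives O(reboot_node).
Premise 8, O(~retain_manifest ⊃ ~reboot_node), contraposes to O(reboot_node ⊃ retain_manifest); with O(reboot_node) we get O(retain_manifest).
Premise 4 is O(~update_contract ⊃ ~retain_manifest); contrapositively O(retain_manifest ⊃ update_contract). Since O(retain_manifest) holds, K gives O(update_contract).
Premises 1, 2, 3, 9 do not contribute to this derivation.
So O(update_contract) follows.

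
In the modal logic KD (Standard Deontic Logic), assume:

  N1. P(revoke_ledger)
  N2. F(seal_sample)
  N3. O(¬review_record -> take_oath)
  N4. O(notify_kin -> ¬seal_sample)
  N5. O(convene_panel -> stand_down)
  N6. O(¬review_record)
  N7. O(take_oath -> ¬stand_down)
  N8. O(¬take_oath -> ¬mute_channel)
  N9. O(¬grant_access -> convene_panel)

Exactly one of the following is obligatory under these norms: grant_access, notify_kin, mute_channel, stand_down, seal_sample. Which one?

Premise 6 states O(¬review_record) outright.
From O(¬review_record) and premise 3, O(¬review_record -> take_oath), we obtain O(take_oath).
Applying K to premise 7 (O(take_oath -> ¬stand_down)) and O(take_oath) yields O(¬stand_down).
Premise 5 is O(convene_panel -> stand_down); contrapositively O(¬stand_down -> ¬convene_panel). Since O(¬stand_down) holds, K gives O(¬convene_panel).
The contrapositive of premise 9 (O(¬grant_access -> convene_panel)) is O(¬convene_panel -> grant_access), and O(¬convene_panel) is already established, so O(grant_access).
So O(grant_access) holds — grant_access is obligatory. None of the other listed options is made obligatory by any chain of premises.

grant_access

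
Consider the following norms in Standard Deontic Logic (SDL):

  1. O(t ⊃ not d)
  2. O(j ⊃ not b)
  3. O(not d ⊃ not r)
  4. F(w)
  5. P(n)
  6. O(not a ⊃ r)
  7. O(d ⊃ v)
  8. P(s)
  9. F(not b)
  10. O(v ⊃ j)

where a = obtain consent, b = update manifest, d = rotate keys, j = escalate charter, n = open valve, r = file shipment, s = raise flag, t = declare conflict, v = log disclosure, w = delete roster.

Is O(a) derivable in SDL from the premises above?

Premise 9, F(not b), is equivalent to O(b).
The contrapositive of premise 2 (O(j ⊃ not b)) is O(b ⊃ not j), and O(b) is already established, so O(not j).
Premise 10, O(v ⊃ j), contraposes to O(not j ⊃ not v); with O(not j) we get O(not v).
Premise 7, O(d ⊃ v), contraposes to O(not v ⊃ not d); with O(not v) we get O(not d).
Premise 3 is O(not d ⊃ not r); since O(not d), deontic closure gives O(not r).
The contrapositive of premise 6 (O(not a ⊃ r)) is O(not r ⊃ a), and O(not r) is already established, so O(a).
Premises 1, 4, 5, 8 do not contribute to this derivation.
So O(a) follows.

Yes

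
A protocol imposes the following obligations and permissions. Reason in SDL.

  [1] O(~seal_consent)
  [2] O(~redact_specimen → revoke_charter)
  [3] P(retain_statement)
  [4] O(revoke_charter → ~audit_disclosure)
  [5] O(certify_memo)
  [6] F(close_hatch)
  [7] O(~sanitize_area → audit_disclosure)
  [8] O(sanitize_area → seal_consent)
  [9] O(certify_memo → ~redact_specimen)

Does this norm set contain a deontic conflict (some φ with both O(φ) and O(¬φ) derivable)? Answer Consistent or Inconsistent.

Premise 1 states O(~seal_consent) outright.
Premise 8 is O(sanitize_area → seal_consent); contrapositively O(~seal_consent → ~sanitize_area). Since O(~seal_consent) holds, K gives O(~sanitize_area).
Applying K to premise 7 (O(~sanitize_area → audit_disclosure)) and O(~sanitize_area) yields O(audit_disclosure).
Premise 4 is O(revoke_charter → ~audit_disclosure); contrapositively O(audit_disclosure → ~revoke_charter). Since O(audit_disclosure) holds, K gives O(~revoke_charter).
The contrapositive of premise 2 (O(~redact_specimen → revoke_charter)) is O(~revoke_charter → redact_specimen), and O(~revoke_charter) is already established, so O(redact_specimen).
Premise 9, O(certify_memo → ~redact_specimen), contraposes to O(redact_specimen → ~certify_memo); with O(redact_specimen) we get O(~certify_memo).
Yet premise 5 states O(certify_memo).
We now have both O(~certify_memo) and O(certify_memo) — certify_memo is simultaneously obligatory and forbidden, violating the D-axiom.

Inconsistent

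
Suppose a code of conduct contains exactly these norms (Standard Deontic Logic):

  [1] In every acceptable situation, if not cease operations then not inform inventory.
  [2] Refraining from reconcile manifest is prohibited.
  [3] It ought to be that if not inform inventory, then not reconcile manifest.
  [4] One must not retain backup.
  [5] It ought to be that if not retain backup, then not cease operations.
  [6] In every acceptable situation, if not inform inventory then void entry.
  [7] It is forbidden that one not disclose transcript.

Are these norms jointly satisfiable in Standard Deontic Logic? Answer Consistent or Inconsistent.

Premise 2 is F(¬reconcile_manifest), i.e. O(reconcile_manifest).
The contrapositive of premise 3 (O(¬inform_inventory → ¬reconcile_manifest)) is O(reconcile_manifest → inform_inventory), and O(reconcile_manifest) is already established, so O(inform_inventory).
Premise 1 is O(¬cease_operations → ¬inform_inventory); contrapositively O(inform_inventory → cease_operations). Since O(inform_inventory) holds, K gives O(cease_operations).
Premise 5, O(¬retain_backup → ¬cease_operations), contraposes to O(cease_operations → retain_backup); with O(cease_operations) we get O(retain_backup).
However, F(retain_backup) at premise 4 amounts to O(¬retain_backup).
We now have both O(retain_backup) and O(¬retain_backup) — retain_backup is simultaneously obligatory and forbidden, violating the D-axiom.

Inconsistent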